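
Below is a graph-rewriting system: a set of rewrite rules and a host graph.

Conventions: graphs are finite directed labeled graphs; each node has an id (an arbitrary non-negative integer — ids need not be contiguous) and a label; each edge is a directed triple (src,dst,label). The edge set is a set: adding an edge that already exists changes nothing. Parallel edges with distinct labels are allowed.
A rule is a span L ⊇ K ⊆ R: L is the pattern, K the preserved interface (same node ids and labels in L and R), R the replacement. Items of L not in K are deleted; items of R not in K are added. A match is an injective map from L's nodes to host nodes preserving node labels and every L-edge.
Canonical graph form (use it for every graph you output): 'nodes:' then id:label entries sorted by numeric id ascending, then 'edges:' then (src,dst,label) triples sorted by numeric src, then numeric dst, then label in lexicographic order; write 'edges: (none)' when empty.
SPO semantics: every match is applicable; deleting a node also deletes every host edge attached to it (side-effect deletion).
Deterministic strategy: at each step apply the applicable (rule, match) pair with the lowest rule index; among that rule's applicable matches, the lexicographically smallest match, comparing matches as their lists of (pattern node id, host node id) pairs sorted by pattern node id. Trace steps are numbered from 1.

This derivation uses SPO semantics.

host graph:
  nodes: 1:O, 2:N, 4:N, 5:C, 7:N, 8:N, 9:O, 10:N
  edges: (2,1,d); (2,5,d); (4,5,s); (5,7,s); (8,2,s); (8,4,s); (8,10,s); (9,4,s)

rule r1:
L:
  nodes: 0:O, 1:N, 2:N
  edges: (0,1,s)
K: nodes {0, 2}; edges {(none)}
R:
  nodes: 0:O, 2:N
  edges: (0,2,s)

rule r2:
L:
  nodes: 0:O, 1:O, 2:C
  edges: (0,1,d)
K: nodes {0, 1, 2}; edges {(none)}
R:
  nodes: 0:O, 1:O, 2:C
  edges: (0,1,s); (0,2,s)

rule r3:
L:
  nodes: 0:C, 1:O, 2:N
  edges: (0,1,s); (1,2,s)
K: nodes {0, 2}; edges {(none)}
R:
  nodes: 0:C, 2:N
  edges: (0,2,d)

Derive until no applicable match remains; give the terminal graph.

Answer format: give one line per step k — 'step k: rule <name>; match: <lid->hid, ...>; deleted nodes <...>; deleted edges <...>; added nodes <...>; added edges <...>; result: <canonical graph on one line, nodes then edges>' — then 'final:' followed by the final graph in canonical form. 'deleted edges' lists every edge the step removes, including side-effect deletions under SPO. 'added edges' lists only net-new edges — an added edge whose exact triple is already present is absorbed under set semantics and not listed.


step 1: rule r1; match: 0->9, 1->4, 2->2; deleted nodes 4; deleted edges (4,5,s); (8,4,s); (9,4,s); added nodes (none); added edges (9,2,s); result: nodes: 1:O, 2:N, 5:C, 7:N, 8:N, 9:O, 10:N edges: (2,1,d); (2,5,d); (5,7,s); (8,2,s); (8,10,s); (9,2,s)
step 2: rule r1; match: 0->9, 1->2, 2->7; deleted nodes 2; deleted edges (2,1,d); (2,5,d); (8,2,s); (9,2,s); added nodes (none); added edges (9,7,s); result: nodes: 1:O, 5:C, 7:N, 8:N, 9:O, 10:N edges: (5,7,s); (8,10,s); (9,7,s)
step 3: rule r1; match: 0->9, 1->7, 2->8; deleted nodes 7; deleted edges (5,7,s); (9,7,s); added nodes (none); added edges (9,8,s); result: nodes: 1:O, 5:C, 8:N, 9:O, 10:N edges: (8,10,s); (9,8,s)
step 4: rule r1; match: 0->9, 1->8, 2->10; deleted nodes 8; deleted edges (8,10,s); (9,8,s); added nodes (none); added edges (9,10,s); result: nodes: 1:O, 5:C, 9:O, 10:N edges: (9,10,s)
final:
nodes: 1:O, 5:C, 9:O, 10:N
edges: (9,10,s)


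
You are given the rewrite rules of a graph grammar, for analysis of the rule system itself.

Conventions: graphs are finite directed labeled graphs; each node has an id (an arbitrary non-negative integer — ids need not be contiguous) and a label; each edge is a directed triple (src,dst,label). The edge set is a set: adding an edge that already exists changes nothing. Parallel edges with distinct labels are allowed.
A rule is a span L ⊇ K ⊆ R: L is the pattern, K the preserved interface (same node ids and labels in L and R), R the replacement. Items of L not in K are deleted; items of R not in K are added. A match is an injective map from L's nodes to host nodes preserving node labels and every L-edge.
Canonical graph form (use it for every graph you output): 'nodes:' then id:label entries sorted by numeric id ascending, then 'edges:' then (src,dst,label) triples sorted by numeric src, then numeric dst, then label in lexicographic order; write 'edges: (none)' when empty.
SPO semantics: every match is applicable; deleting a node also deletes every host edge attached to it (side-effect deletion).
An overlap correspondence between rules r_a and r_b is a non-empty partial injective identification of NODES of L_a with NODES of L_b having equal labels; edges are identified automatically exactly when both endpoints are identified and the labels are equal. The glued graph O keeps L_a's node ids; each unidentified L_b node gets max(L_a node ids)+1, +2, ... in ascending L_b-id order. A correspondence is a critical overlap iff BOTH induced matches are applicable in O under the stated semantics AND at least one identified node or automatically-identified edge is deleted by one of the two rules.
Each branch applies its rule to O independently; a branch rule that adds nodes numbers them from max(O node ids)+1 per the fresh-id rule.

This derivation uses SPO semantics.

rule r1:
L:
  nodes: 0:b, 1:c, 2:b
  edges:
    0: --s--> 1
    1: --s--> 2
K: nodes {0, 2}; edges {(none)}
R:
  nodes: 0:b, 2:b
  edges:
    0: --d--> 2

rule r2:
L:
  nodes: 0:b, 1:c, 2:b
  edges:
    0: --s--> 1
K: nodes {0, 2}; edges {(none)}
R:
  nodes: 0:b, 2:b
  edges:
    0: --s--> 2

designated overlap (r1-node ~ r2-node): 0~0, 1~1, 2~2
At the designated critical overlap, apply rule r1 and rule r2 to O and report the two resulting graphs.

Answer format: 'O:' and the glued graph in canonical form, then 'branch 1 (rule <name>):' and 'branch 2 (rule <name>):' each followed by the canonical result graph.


O:
nodes: 0:b, 1:c, 2:b
edges: (0,1,s); (1,2,s)
branch 1 (rule r1):
nodes: 0:b, 2:b
edges: (0,2,d)
branch 2 (rule r2):
nodes: 0:b, 2:b
edges: (0,2,s)


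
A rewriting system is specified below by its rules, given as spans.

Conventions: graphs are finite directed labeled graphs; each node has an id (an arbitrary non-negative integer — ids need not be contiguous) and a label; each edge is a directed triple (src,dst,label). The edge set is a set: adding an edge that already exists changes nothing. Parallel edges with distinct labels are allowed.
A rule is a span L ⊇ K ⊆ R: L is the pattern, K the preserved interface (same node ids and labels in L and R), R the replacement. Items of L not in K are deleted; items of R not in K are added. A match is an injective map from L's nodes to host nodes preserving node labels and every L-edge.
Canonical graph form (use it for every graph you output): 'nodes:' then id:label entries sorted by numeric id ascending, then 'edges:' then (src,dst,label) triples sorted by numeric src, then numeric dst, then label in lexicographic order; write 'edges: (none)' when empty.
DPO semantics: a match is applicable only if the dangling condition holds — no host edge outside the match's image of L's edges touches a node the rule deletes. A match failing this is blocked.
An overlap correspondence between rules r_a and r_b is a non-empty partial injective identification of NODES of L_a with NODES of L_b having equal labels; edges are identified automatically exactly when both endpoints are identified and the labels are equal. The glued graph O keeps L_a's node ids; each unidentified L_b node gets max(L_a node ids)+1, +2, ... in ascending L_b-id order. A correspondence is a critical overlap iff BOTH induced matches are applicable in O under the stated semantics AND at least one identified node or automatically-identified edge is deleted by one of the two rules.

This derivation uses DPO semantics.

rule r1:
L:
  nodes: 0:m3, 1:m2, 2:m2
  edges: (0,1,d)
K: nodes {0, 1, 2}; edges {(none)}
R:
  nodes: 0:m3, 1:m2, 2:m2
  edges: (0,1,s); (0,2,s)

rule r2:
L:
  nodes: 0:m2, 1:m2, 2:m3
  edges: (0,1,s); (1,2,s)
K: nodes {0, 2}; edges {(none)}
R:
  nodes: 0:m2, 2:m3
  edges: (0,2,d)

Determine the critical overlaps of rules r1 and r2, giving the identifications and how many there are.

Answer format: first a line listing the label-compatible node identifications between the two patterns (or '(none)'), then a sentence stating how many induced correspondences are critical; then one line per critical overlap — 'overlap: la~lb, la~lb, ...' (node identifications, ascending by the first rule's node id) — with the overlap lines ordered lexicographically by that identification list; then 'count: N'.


label-compatible node identifications between L(r1) and L(r2): 0~2, 1~0, 1~1, 2~0, 2~1
4 of the induced correspondences are critical overlaps of r1 and r2.
overlap: 0~2, 1~0, 2~1
overlap: 0~2, 2~1
overlap: 1~0, 2~1
overlap: 2~1
count: 4


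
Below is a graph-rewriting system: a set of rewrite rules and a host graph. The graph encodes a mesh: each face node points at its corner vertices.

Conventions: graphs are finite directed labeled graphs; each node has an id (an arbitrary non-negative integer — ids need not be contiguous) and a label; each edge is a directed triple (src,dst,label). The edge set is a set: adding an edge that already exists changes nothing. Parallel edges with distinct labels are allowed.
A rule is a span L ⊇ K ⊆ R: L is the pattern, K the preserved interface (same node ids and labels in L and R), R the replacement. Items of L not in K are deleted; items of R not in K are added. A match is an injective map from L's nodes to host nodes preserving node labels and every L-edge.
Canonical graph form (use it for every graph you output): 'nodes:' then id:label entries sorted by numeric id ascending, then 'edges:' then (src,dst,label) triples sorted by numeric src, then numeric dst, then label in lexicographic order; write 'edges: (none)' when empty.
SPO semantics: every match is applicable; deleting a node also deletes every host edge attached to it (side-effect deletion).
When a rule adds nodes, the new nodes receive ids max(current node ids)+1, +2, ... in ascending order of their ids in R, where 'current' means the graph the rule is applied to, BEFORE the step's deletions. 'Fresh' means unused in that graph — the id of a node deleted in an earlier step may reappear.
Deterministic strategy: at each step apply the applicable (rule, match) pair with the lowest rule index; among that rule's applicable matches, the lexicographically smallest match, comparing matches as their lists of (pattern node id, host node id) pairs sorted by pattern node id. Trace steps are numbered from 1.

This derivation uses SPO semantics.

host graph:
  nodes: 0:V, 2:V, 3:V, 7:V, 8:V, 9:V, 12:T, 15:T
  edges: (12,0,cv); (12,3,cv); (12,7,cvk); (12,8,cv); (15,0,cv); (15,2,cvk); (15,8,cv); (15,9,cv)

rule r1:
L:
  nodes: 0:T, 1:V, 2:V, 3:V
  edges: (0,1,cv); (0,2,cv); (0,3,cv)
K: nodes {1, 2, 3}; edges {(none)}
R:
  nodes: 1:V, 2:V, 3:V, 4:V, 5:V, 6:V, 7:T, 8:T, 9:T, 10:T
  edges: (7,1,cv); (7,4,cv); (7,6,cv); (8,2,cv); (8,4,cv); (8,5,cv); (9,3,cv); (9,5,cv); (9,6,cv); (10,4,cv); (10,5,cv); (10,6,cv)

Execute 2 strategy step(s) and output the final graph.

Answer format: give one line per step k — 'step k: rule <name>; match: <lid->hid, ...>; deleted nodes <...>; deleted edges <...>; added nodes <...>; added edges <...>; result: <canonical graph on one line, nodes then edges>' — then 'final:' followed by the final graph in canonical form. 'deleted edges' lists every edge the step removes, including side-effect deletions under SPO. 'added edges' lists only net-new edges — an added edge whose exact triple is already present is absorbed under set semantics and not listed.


step 1: rule r1; match: 0->12, 1->0, 2->3, 3->8; deleted nodes 12; deleted edges (12,0,cv); (12,3,cv); (12,7,cvk); (12,8,cv); added nodes 16, 17, 18, 19, 20, 21, 22; added edges (19,0,cv); (19,16,cv); (19,18,cv); (20,3,cv); (20,16,cv); (20,17,cv); (21,8,cv); (21,17,cv); (21,18,cv); (22,16,cv); (22,17,cv); (22,18,cv); result: nodes: 0:V, 2:V, 3:V, 7:V, 8:V, 9:V, 15:T, 16:V, 17:V, 18:V, 19:T, 20:T, 21:T, 22:T edges: (15,0,cv); (15,2,cvk); (15,8,cv); (15,9,cv); (19,0,cv); (19,16,cv); (19,18,cv); (20,3,cv); (20,16,cv); (20,17,cv); (21,8,cv); (21,17,cv); (21,18,cv); (22,16,cv); (22,17,cv); (22,18,cv)
step 2: rule r1; match: 0->15, 1->0, 2->8, 3->9; deleted nodes 15; deleted edges (15,0,cv); (15,2,cvk); (15,8,cv); (15,9,cv); added nodes 23, 24, 25, 26, 27, 28, 29; added edges (26,0,cv); (26,23,cv); (26,25,cv); (27,8,cv); (27,23,cv); (27,24,cv); (28,9,cv); (28,24,cv); (28,25,cv); (29,23,cv); (29,24,cv); (29,25,cv); result: nodes: 0:V, 2:V, 3:V, 7:V, 8:V, 9:V, 16:V, 17:V, 18:V, 19:T, 20:T, 21:T, 22:T, 23:V, 24:V, 25:V, 26:T, 27:T, 28:T, 29:T edges: (19,0,cv); (19,16,cv); (19,18,cv); (20,3,cv); (20,16,cv); (20,17,cv); (21,8,cv); (21,17,cv); (21,18,cv); (22,16,cv); (22,17,cv); (22,18,cv); (26,0,cv); (26,23,cv); (26,25,cv); (27,8,cv); (27,23,cv); (27,24,cv); (28,9,cv); (28,24,cv); (28,25,cv); (29,23,cv); (29,24,cv); (29,25,cv)
final:
nodes: 0:V, 2:V, 3:V, 7:V, 8:V, 9:V, 16:V, 17:V, 18:V, 19:T, 20:T, 21:T, 22:T, 23:V, 24:V, 25:V, 26:T, 27:T, 28:T, 29:T
edges: (19,0,cv); (19,16,cv); (19,18,cv); (20,3,cv); (20,16,cv); (20,17,cv); (21,8,cv); (21,17,cv); (21,18,cv); (22,16,cv); (22,17,cv); (22,18,cv); (26,0,cv); (26,23,cv); (26,25,cv); (27,8,cv); (27,23,cv); (27,24,cv); (28,9,cv); (28,24,cv); (28,25,cv); (29,23,cv); (29,24,cv); (29,25,cv)


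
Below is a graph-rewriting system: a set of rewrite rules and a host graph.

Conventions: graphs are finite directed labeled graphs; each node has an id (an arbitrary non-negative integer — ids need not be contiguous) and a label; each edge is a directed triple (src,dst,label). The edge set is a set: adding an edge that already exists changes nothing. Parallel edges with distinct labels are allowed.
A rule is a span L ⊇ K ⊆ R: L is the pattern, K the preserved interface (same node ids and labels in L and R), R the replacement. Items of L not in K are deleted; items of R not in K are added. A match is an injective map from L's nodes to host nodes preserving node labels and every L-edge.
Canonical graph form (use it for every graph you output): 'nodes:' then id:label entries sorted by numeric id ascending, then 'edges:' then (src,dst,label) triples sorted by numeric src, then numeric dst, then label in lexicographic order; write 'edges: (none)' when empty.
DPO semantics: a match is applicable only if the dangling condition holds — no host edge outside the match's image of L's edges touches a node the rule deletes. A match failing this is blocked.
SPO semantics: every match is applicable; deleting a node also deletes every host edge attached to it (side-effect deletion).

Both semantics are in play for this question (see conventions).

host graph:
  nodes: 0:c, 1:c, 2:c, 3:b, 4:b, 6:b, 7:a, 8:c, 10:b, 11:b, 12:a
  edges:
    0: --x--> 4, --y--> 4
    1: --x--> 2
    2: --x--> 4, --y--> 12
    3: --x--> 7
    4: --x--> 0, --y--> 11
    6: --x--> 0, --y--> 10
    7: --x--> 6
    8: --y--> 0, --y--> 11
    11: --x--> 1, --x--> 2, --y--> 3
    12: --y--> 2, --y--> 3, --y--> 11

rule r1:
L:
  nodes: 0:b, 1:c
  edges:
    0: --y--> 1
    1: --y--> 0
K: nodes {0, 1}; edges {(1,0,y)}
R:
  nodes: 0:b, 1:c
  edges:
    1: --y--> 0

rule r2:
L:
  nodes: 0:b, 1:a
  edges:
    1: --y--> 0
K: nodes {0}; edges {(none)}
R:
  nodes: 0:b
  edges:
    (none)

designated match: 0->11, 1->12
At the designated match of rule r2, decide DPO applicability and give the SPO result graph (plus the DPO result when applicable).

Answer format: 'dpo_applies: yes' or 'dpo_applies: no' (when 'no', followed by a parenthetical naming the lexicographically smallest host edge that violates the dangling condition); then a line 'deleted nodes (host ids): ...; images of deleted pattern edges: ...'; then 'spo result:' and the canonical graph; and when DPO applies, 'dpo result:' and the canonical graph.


dpo_applies: no
(the rule deletes node 12, which keeps host edge (2,12,y) outside the match image — the dangling condition fails, DPO blocks; SPO proceeds and side-deletes such edges)
deleted nodes (host ids): 12; images of deleted pattern edges: (12,11,y)
spo result:
nodes: 0:c, 1:c, 2:c, 3:b, 4:b, 6:b, 7:a, 8:c, 10:b, 11:b
edges: (0,4,x); (0,4,y); (1,2,x); (2,4,x); (3,7,x); (4,0,x); (4,11,y); (6,0,x); (6,10,y); (7,6,x); (8,0,y); (8,11,y); (11,1,x); (11,2,x); (11,3,y)


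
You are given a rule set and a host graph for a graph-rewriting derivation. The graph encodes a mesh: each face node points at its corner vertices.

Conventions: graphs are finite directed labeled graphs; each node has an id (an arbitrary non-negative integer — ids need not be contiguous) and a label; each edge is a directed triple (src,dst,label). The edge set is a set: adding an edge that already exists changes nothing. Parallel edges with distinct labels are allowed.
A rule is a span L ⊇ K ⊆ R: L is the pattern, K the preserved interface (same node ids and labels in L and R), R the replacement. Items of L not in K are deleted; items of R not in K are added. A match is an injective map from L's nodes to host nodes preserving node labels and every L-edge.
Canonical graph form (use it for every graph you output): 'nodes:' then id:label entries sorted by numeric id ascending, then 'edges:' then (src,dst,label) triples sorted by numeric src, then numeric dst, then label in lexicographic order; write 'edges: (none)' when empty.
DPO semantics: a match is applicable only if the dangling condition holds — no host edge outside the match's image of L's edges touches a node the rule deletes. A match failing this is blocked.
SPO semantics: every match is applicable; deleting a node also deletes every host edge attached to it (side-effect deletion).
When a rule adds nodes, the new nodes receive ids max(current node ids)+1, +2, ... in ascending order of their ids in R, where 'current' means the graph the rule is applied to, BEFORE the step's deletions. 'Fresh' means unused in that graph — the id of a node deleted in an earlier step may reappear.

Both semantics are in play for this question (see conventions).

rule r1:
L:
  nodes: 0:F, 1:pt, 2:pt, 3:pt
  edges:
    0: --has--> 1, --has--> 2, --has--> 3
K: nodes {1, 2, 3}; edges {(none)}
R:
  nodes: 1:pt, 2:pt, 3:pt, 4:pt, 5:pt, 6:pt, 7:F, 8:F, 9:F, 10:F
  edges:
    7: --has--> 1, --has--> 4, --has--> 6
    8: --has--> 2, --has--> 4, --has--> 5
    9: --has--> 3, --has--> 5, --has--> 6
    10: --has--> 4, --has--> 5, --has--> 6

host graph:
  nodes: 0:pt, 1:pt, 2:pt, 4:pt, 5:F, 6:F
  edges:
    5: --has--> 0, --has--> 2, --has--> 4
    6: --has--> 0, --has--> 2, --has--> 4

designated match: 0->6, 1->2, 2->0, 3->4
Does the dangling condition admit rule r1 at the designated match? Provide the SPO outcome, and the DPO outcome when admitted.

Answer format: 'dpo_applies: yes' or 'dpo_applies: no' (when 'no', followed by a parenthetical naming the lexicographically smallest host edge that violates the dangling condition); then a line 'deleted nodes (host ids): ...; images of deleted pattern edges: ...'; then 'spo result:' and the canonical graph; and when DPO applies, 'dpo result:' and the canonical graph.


dpo_applies: yes
deleted nodes (host ids): 6; images of deleted pattern edges: (6,0,has); (6,2,has); (6,4,has)
spo result:
nodes: 0:pt, 1:pt, 2:pt, 4:pt, 5:F, 7:pt, 8:pt, 9:pt, 10:F, 11:F, 12:F, 13:F
edges: (5,0,has); (5,2,has); (5,4,has); (10,2,has); (10,7,has); (10,9,has); (11,0,has); (11,7,has); (11,8,has); (12,4,has); (12,8,has); (12,9,has); (13,7,has); (13,8,has); (13,9,has)
dpo result:
nodes: 0:pt, 1:pt, 2:pt, 4:pt, 5:F, 7:pt, 8:pt, 9:pt, 10:F, 11:F, 12:F, 13:F
edges: (5,0,has); (5,2,has); (5,4,has); (10,2,has); (10,7,has); (10,9,has); (11,0,has); (11,7,has); (11,8,has); (12,4,has); (12,8,has); (12,9,has); (13,7,has); (13,8,has); (13,9,has)


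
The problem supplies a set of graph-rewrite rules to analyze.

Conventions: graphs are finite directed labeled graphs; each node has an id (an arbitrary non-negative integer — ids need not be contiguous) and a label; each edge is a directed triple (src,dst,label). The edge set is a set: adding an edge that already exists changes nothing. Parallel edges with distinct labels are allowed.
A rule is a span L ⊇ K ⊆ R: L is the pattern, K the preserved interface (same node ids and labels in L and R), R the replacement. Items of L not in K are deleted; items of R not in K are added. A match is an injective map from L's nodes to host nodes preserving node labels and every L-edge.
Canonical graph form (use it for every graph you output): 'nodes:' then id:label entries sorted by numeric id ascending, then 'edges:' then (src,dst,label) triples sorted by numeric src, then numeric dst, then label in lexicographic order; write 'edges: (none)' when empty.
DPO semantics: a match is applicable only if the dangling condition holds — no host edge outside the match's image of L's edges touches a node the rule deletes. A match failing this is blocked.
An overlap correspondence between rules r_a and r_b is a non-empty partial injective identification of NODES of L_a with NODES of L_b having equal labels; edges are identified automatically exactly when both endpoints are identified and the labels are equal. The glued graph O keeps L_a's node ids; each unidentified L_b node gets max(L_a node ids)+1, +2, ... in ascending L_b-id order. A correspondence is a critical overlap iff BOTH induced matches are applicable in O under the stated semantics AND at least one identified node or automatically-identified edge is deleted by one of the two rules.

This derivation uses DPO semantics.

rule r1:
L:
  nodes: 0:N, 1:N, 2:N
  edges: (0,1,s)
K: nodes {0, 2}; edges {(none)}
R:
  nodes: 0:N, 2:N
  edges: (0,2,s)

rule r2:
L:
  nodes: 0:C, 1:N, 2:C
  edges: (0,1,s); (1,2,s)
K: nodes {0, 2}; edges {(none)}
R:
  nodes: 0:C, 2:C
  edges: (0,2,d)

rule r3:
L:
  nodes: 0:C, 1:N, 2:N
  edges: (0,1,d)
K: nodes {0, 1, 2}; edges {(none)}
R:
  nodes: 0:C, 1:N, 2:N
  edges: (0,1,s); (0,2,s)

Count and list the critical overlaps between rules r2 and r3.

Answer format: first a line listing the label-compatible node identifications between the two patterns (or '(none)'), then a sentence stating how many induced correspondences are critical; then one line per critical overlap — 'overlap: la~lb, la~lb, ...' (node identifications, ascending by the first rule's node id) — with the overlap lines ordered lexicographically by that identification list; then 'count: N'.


label-compatible node identifications between L(r2) and L(r3): 0~0, 1~1, 1~2, 2~0
3 of the induced correspondences are critical overlaps of r2 and r3.
overlap: 0~0, 1~2
overlap: 1~2
overlap: 1~2, 2~0
count: 3


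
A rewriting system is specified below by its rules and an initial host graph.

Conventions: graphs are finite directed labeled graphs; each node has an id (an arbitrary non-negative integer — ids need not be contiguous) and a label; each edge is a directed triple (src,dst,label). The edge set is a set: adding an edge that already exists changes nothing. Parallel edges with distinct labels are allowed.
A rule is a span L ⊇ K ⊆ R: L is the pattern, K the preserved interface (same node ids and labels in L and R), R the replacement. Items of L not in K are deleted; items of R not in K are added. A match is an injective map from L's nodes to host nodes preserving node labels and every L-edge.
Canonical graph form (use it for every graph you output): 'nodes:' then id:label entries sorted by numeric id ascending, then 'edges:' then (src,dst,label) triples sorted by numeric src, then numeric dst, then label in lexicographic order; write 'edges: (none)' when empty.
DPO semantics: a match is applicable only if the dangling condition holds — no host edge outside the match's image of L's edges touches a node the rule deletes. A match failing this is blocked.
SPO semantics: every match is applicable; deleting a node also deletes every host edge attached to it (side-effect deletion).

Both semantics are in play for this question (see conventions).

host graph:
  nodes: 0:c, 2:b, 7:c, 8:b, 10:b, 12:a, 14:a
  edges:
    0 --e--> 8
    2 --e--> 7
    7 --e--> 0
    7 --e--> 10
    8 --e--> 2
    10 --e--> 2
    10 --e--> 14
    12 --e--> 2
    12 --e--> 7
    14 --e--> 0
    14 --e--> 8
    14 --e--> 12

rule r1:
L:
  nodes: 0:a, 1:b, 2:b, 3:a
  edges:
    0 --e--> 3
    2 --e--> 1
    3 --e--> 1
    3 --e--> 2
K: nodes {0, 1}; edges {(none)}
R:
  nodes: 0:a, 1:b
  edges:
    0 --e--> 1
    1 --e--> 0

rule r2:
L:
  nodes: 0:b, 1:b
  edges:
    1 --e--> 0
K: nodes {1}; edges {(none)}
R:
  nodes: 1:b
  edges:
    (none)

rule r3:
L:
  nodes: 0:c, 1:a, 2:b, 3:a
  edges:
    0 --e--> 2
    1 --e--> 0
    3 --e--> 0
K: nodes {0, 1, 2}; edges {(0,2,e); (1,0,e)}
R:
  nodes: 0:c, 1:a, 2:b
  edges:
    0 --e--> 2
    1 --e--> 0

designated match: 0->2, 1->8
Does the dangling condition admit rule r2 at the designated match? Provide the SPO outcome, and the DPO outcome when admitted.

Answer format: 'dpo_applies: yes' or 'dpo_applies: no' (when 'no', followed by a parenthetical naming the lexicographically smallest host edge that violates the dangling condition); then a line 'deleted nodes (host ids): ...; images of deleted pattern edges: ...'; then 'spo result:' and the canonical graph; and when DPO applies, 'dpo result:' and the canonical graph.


dpo_applies: no
(the rule deletes node 2, which keeps host edge (2,7,e) outside the match image — the dangling condition fails, DPO blocks; SPO proceeds and side-deletes such edges)
deleted nodes (host ids): 2; images of deleted pattern edges: (8,2,e)
spo result:
nodes: 0:c, 7:c, 8:b, 10:b, 12:a, 14:a
edges: (0,8,e); (7,0,e); (7,10,e); (10,14,e); (12,7,e); (14,0,e); (14,8,e); (14,12,e)


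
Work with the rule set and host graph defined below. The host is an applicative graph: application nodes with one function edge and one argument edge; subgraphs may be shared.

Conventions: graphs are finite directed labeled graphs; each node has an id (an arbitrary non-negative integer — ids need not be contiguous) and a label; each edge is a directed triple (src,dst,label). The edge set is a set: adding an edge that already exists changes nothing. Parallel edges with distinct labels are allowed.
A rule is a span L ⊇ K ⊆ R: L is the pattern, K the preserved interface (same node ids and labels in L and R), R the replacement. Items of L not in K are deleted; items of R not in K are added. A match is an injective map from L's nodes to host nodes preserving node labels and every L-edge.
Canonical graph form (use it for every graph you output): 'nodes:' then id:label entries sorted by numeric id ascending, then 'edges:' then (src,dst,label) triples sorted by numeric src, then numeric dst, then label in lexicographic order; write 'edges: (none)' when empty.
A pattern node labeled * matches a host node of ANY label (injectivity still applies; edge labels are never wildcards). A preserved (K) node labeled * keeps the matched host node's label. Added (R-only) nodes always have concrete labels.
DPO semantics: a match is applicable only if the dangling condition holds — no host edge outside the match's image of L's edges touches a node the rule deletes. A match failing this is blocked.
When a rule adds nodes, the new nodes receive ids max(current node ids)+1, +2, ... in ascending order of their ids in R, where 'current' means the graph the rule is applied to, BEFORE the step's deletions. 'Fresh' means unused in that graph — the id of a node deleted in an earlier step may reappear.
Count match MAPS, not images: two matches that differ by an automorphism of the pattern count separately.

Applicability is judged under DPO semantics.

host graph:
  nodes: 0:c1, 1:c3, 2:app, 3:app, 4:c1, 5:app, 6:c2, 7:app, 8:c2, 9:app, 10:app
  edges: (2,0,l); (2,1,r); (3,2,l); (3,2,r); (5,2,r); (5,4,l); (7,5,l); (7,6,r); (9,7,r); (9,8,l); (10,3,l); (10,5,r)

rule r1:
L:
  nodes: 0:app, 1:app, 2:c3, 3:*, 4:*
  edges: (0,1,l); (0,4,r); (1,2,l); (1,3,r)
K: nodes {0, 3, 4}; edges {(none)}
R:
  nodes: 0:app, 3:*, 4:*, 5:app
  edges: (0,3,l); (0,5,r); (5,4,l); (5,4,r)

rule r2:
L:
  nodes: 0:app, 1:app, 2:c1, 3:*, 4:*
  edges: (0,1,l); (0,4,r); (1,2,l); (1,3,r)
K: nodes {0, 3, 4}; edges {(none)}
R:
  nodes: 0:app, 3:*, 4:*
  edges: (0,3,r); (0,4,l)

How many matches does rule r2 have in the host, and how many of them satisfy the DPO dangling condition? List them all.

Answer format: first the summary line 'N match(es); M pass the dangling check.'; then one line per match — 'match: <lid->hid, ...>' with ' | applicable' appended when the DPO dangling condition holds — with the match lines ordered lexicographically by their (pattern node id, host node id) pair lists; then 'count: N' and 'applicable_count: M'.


1 match(es); 0 pass the dangling check.
match: 0->7, 1->5, 2->4, 3->2, 4->6
count: 1
applicable_count: 0


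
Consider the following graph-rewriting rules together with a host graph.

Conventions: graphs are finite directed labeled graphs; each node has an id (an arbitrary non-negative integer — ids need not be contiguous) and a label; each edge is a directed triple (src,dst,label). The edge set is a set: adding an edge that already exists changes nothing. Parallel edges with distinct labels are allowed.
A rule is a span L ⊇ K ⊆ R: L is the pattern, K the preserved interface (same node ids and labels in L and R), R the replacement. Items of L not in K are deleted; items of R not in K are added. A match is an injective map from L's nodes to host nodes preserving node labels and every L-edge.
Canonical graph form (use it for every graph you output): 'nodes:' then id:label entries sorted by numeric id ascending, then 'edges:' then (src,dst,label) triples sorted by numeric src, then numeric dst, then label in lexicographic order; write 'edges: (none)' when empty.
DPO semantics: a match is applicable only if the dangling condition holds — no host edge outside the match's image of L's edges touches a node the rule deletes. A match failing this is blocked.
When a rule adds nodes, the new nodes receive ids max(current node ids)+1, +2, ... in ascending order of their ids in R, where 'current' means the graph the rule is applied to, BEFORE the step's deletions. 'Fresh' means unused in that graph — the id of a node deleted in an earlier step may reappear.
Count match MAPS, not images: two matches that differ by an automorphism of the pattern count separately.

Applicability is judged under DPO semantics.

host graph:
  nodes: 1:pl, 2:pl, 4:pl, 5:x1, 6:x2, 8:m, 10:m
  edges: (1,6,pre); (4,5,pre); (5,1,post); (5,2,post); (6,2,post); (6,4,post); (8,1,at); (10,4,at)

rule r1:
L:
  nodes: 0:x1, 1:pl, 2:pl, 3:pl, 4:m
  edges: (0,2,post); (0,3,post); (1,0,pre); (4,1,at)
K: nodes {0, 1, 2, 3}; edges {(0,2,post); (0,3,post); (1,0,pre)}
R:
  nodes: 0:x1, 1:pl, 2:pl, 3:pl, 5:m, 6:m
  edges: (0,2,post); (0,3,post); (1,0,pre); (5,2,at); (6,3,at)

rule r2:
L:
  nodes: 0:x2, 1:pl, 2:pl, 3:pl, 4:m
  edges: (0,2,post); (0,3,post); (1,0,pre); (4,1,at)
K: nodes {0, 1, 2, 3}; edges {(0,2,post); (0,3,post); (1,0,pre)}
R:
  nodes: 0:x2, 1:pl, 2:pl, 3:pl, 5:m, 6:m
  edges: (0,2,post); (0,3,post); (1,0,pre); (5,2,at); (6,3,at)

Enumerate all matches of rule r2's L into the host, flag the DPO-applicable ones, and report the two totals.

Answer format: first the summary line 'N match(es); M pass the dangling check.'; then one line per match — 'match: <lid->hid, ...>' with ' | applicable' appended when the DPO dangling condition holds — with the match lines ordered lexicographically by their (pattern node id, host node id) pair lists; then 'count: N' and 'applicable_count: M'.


2 match(es); 2 pass the dangling check.
match: 0->6, 1->1, 2->2, 3->4, 4->8 | applicable
match: 0->6, 1->1, 2->4, 3->2, 4->8 | applicable
count: 2
applicable_count: 2


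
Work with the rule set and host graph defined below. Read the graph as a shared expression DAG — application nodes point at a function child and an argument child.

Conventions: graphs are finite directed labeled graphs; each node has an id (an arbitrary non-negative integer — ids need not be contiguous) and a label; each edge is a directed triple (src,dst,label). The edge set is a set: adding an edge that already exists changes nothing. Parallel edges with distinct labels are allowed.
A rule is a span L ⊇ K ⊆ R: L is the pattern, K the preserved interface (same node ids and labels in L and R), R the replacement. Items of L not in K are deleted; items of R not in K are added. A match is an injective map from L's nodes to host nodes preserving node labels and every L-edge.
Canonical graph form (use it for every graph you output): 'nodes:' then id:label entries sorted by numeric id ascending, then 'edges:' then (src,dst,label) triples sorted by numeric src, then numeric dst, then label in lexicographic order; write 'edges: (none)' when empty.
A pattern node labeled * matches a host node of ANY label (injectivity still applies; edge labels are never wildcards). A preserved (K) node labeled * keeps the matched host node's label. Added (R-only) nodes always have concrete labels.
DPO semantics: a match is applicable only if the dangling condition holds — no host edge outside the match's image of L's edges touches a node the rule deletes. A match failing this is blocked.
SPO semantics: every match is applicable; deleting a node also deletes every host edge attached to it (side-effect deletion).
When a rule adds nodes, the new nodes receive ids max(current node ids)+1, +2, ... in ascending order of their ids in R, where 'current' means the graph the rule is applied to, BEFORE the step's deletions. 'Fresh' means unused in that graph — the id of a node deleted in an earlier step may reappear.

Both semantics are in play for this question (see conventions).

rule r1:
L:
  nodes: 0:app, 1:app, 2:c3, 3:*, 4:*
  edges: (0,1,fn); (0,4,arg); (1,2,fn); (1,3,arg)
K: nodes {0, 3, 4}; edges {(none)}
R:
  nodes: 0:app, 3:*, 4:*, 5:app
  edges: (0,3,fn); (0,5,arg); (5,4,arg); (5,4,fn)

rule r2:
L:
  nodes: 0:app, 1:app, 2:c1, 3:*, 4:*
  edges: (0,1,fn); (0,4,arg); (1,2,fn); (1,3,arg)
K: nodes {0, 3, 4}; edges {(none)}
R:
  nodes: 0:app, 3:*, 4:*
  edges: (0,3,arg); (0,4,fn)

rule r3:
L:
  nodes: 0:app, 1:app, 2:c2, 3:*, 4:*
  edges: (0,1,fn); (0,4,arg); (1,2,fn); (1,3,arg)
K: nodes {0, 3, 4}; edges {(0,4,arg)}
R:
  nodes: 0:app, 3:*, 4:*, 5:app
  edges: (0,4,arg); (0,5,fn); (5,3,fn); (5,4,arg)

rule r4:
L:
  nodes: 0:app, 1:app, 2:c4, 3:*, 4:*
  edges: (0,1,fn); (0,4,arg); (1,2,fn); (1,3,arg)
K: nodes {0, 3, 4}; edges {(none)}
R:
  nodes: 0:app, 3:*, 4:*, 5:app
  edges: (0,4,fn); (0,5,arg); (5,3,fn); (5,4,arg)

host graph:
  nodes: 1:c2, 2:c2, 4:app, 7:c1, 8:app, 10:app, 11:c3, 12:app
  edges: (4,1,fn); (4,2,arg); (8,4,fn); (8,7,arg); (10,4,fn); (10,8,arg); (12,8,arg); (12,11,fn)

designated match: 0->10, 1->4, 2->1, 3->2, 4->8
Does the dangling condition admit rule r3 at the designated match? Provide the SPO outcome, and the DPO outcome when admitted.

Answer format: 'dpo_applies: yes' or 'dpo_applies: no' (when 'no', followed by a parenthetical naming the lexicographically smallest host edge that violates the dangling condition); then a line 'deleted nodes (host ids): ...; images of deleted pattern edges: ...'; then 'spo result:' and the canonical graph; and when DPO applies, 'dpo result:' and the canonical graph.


dpo_applies: no
(the rule deletes node 4, which keeps host edge (8,4,fn) outside the match image — the dangling condition fails, DPO blocks; SPO proceeds and side-deletes such edges)
deleted nodes (host ids): 1, 4; images of deleted pattern edges: (4,1,fn); (4,2,arg); (10,4,fn)
spo result:
nodes: 2:c2, 7:c1, 8:app, 10:app, 11:c3, 12:app, 13:app
edges: (8,7,arg); (10,8,arg); (10,13,fn); (12,8,arg); (12,11,fn); (13,2,fn); (13,8,arg)


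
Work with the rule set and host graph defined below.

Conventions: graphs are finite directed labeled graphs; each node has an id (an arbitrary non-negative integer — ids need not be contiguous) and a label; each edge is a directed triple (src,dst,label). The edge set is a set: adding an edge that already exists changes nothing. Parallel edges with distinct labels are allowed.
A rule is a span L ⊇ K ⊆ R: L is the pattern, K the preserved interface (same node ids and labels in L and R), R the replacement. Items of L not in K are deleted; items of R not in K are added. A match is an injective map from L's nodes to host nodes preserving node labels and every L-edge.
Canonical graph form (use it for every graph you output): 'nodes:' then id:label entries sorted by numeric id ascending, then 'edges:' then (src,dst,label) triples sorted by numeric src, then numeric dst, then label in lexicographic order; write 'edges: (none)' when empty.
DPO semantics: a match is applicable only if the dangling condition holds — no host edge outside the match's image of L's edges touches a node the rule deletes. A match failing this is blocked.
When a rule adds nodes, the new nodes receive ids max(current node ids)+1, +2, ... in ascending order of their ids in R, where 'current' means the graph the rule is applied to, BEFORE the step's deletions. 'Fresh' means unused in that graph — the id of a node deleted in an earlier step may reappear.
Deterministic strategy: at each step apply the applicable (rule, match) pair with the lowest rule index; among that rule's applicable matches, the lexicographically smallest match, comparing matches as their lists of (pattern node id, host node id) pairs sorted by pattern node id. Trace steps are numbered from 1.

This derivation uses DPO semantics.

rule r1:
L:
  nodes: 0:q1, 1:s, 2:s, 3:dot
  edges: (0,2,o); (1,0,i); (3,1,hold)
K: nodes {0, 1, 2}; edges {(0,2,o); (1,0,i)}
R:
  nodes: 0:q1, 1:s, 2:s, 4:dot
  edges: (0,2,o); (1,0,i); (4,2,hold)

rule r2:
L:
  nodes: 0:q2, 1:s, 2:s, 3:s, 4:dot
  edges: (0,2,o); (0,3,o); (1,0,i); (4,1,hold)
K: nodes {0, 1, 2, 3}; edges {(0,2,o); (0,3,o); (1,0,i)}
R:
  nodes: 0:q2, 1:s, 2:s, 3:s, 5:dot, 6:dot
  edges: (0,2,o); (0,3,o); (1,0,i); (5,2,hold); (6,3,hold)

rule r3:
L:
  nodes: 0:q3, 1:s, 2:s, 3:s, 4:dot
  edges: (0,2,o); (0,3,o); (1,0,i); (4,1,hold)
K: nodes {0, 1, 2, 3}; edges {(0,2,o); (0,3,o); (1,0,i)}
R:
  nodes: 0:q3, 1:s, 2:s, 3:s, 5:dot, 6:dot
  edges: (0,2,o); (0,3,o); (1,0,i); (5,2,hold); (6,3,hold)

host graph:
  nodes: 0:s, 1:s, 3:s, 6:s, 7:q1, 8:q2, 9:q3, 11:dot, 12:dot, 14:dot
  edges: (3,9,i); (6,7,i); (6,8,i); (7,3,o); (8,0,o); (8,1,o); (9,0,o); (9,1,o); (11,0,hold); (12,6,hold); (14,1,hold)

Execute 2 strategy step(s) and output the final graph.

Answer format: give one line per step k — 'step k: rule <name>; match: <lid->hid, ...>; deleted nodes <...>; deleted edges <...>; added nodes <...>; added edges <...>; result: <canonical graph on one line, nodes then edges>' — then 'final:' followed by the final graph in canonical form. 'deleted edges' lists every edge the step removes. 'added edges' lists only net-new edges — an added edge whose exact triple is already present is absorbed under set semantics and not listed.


step 1: rule r1; match: 0->7, 1->6, 2->3, 3->12; deleted nodes 12; deleted edges (12,6,hold); added nodes 15; added edges (15,3,hold); result: nodes: 0:s, 1:s, 3:s, 6:s, 7:q1, 8:q2, 9:q3, 11:dot, 14:dot, 15:dot edges: (3,9,i); (6,7,i); (6,8,i); (7,3,o); (8,0,o); (8,1,o); (9,0,o); (9,1,o); (11,0,hold); (14,1,hold); (15,3,hold)
step 2: rule r3; match: 0->9, 1->3, 2->0, 3->1, 4->15; deleted nodes 15; deleted edges (15,3,hold); added nodes 16, 17; added edges (16,0,hold); (17,1,hold); result: nodes: 0:s, 1:s, 3:s, 6:s, 7:q1, 8:q2, 9:q3, 11:dot, 14:dot, 16:dot, 17:dot edges: (3,9,i); (6,7,i); (6,8,i); (7,3,o); (8,0,o); (8,1,o); (9,0,o); (9,1,o); (11,0,hold); (14,1,hold); (16,0,hold); (17,1,hold)
final:
nodes: 0:s, 1:s, 3:s, 6:s, 7:q1, 8:q2, 9:q3, 11:dot, 14:dot, 16:dot, 17:dot
edges: (3,9,i); (6,7,i); (6,8,i); (7,3,o); (8,0,o); (8,1,o); (9,0,o); (9,1,o); (11,0,hold); (14,1,hold); (16,0,hold); (17,1,hold)


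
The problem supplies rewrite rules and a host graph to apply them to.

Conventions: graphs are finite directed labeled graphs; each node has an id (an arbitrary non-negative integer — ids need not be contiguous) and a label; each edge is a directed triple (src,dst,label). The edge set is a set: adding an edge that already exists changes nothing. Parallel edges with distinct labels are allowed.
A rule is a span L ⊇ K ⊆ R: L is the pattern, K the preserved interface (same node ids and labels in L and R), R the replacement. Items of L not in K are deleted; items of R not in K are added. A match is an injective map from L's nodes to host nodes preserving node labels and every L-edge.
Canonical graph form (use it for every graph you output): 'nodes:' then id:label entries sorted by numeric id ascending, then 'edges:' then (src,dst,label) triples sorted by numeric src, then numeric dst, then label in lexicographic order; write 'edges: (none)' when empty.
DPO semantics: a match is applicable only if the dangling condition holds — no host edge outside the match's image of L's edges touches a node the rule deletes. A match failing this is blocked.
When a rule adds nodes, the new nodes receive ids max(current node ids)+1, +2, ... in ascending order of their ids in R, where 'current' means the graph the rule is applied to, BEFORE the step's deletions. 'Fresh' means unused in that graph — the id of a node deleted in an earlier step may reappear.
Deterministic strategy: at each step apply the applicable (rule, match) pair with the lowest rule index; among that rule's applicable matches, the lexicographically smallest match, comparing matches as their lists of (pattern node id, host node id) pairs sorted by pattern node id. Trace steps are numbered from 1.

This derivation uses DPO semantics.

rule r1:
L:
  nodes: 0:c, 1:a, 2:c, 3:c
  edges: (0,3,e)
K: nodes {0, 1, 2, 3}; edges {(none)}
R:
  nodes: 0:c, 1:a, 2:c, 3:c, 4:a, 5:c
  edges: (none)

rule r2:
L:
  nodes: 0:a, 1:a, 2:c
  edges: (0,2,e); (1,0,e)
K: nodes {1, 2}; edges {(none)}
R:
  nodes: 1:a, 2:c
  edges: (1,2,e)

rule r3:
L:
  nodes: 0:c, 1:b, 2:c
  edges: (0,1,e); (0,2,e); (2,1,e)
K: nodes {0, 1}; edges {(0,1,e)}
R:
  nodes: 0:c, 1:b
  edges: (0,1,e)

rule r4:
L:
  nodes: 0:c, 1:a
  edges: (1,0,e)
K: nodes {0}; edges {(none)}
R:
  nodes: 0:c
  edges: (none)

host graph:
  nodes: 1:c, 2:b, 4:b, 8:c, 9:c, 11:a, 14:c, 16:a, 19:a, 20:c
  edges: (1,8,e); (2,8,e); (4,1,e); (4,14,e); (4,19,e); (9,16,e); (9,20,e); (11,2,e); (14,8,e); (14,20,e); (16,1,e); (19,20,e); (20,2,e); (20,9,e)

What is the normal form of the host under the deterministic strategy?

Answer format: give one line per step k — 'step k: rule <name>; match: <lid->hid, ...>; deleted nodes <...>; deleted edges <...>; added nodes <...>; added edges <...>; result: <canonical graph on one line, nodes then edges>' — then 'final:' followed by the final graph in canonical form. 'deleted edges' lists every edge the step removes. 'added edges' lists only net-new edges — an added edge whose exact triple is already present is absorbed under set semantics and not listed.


step 1: rule r1; match: 0->1, 1->11, 2->9, 3->8; deleted nodes (none); deleted edges (1,8,e); added nodes 21, 22; added edges (none); result: nodes: 1:c, 2:b, 4:b, 8:c, 9:c, 11:a, 14:c, 16:a, 19:a, 20:c, 21:a, 22:c edges: (2,8,e); (4,1,e); (4,14,e); (4,19,e); (9,16,e); (9,20,e); (11,2,e); (14,8,e); (14,20,e); (16,1,e); (19,20,e); (20,2,e); (20,9,e)
step 2: rule r1; match: 0->9, 1->11, 2->1, 3->20; deleted nodes (none); deleted edges (9,20,e); added nodes 23, 24; added edges (none); result: nodes: 1:c, 2:b, 4:b, 8:c, 9:c, 11:a, 14:c, 16:a, 19:a, 20:c, 21:a, 22:c, 23:a, 24:c edges: (2,8,e); (4,1,e); (4,14,e); (4,19,e); (9,16,e); (11,2,e); (14,8,e); (14,20,e); (16,1,e); (19,20,e); (20,2,e); (20,9,e)
step 3: rule r1; match: 0->14, 1->11, 2->1, 3->8; deleted nodes (none); deleted edges (14,8,e); added nodes 25, 26; added edges (none); result: nodes: 1:c, 2:b, 4:b, 8:c, 9:c, 11:a, 14:c, 16:a, 19:a, 20:c, 21:a, 22:c, 23:a, 24:c, 25:a, 26:c edges: (2,8,e); (4,1,e); (4,14,e); (4,19,e); (9,16,e); (11,2,e); (14,20,e); (16,1,e); (19,20,e); (20,2,e); (20,9,e)
step 4: rule r1; match: 0->14, 1->11, 2->1, 3->20; deleted nodes (none); deleted edges (14,20,e); added nodes 27, 28; added edges (none); result: nodes: 1:c, 2:b, 4:b, 8:c, 9:c, 11:a, 14:c, 16:a, 19:a, 20:c, 21:a, 22:c, 23:a, 24:c, 25:a, 26:c, 27:a, 28:c edges: (2,8,e); (4,1,e); (4,14,e); (4,19,e); (9,16,e); (11,2,e); (16,1,e); (19,20,e); (20,2,e); (20,9,e)
step 5: rule r1; match: 0->20, 1->11, 2->1, 3->9; deleted nodes (none); deleted edges (20,9,e); added nodes 29, 30; added edges (none); result: nodes: 1:c, 2:b, 4:b, 8:c, 9:c, 11:a, 14:c, 16:a, 19:a, 20:c, 21:a, 22:c, 23:a, 24:c, 25:a, 26:c, 27:a, 28:c, 29:a, 30:c edges: (2,8,e); (4,1,e); (4,14,e); (4,19,e); (9,16,e); (11,2,e); (16,1,e); (19,20,e); (20,2,e)
final:
nodes: 1:c, 2:b, 4:b, 8:c, 9:c, 11:a, 14:c, 16:a, 19:a, 20:c, 21:a, 22:c, 23:a, 24:c, 25:a, 26:c, 27:a, 28:c, 29:a, 30:c
edges: (2,8,e); (4,1,e); (4,14,e); (4,19,e); (9,16,e); (11,2,e); (16,1,e); (19,20,e); (20,2,e)
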